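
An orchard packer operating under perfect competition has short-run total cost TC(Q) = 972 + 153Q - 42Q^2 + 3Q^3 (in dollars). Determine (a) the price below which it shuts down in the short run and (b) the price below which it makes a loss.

Shutdown price = $6; break-even price = $126

AVC = 153 - 42Q + 3Q^2; minimized at Q = 7, giving min AVC = $6. That is the shutdown price.
ATC = 972/Q + 153 - 42Q + 3Q^2. Setting dATC/dQ = −972/Q^2 − 42 + 6Q = 0 gives Q = 9 (since 6·9^3 − 42·9^2 = 972).
min ATC = 972/9 + 153 − 42·9 + 3·9^2 = $126. That is the break-even price.
Between these two prices the firm operates at a loss; above $126 it earns a profit.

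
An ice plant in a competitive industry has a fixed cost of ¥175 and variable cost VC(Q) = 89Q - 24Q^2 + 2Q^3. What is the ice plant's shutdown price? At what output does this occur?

The shutdown price is the minimum of AVC. VC = 89Q - 24Q^2 + 2Q^3, so AVC = 89 - 24Q + 2Q^2.
dAVC/dQ = -24 + 4Q = 0 gives Q = 6. min AVC = 89 - 24·6 + 2·6^2 = 17.
So the shutdown price is ¥17.

¥17 per unit, at Q = 6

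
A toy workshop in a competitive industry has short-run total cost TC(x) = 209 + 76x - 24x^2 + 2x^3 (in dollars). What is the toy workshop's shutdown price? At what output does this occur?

The shutdown price is the minimum of AVC. VC = 76x - 24x^2 + 2x^3, so AVC = 76 - 24x + 2x^2.
dAVC/dx = -24 + 4x = 0 gives x = 6. min AVC = 76 - 24·6 + 2·6^2 = 4.
So the shutdown price is $4.

$4 per unit, at x = 6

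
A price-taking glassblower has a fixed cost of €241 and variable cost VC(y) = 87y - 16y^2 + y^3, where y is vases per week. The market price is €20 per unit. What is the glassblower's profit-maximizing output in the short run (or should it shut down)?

Shut down

From TC, MC = TC'(y) = 87 - 32y + 3y^2 and AVC = VC/y = 87 - 16y + y^2.
AVC hits its minimum where MC = AVC, at y = 8, giving min AVC = 87 - 16·8 + 8^2 = €23.
P = €20 lies below min AVC = €23; no output level covers variable cost.
Best response: produce nothing and absorb the €241 fixed cost.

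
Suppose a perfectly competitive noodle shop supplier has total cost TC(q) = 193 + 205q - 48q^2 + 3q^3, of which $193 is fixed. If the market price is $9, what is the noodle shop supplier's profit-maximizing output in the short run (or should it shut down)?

Strip out fixed cost: VC = 205q - 48q^2 + 3q^3. Then AVC = 205 - 48q + 3q^2 and MC = 205 - 96q + 9q^2.
AVC hits its minimum where MC = AVC, at q = 8, giving min AVC = 205 - 48·8 + 3·8^2 = $13.
Since P = $9 < min AVC = $13, price fails to cover variable cost at any output.
The firm minimizes its loss by shutting down and losing only its fixed cost of $193.

Shut down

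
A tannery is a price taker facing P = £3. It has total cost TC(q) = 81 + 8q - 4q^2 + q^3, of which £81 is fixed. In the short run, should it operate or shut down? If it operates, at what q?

Strip out fixed cost: VC = 8q - 4q^2 + q^3. Then AVC = 8 - 4q + q^2 and MC = 8 - 8q + 3q^2.
The AVC parabola has its vertex at q = 4/2 = 2, where AVC = 8 - 4·2 + 2^2 = £4.
With P < min AVC (£3 < £4), every unit sold adds to the loss.
Best response: produce nothing and absorb the £81 fixed cost.

Shut down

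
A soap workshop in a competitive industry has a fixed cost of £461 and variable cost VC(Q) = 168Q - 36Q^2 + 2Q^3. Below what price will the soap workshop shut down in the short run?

Short-run supply begins at min AVC. From VC = 168Q - 36Q^2 + 2Q^3, AVC = 168 - 36Q + 2Q^2.
At the minimum of AVC, MC = AVC. MC = 168 - 72Q + 6Q^2; setting MC = AVC gives 4Q^2 - 36Q = 0, so Q = 9. min AVC = 6.
The firm shuts down for any P below £6.

£6 per unit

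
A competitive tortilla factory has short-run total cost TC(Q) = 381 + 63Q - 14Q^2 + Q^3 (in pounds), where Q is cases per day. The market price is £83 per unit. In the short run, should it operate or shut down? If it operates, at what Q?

Strip out fixed cost: VC = 63Q - 14Q^2 + Q^3. Then AVC = 63 - 14Q + Q^2 and MC = 63 - 28Q + 3Q^2.
AVC hits its minimum where MC = AVC, at Q = 7, giving min AVC = 63 - 14·7 + 7^2 = £14.
Since P = £83 ≥ min AVC = £14, price covers variable cost and the firm should produce.
Set P = MC: 83 = 63 - 28Q + 3Q^2 → -20 - 28Q + 3Q^2 = 0. The roots are Q = -2/3 and Q = 10; the profit-maximizing output is on the rising part of MC, so Q* = 10.
Check: AVC at Q = 10 is £23 ≤ P, so revenue covers variable cost.
Profit = P·Q − TC = 83·10 − 611 = £219.

Produce at Q = 10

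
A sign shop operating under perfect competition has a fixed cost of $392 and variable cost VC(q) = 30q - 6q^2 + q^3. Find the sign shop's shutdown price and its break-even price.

Shutdown price = min AVC. AVC = 30 - 6q + q^2, with vertex at q = 3 and minimum $21.
ATC = 392/q + 30 - 6q + q^2. Setting dATC/dq = −392/q^2 − 6 + 2q = 0 gives q = 7 (since 2·7^3 − 6·7^2 = 392).
min ATC = 392/7 + 30 − 6·7 + 7^2 = $93. That is the break-even price.
Between these two prices the firm operates at a loss; above $93 it earns a profit.

Shutdown price = $21; break-even price = $93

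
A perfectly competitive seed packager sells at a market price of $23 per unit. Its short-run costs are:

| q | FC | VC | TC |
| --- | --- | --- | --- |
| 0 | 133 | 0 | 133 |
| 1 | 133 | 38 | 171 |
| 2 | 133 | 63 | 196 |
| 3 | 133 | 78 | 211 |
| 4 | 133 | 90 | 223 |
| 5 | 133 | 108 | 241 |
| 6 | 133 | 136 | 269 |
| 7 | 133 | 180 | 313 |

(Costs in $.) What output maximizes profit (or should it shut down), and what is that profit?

Compute π = P·q − TC at each output: q=0: -133; q=1: -148; q=2: -150; q=3: -142; q=4: -131; q=5: -126; q=6: -131; q=7: -152.
Profit is maximized at q = 5. AVC there is 108/5 = $21.60 ≤ P, so producing beats shutting down (which would give -$133).

q = 5; profit = -$126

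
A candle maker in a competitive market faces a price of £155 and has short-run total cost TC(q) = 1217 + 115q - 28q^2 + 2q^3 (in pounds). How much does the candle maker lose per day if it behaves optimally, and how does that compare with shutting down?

AVC = 115 - 28q + 2q^2 has its minimum £17 at q = 7; price £155 clears that bar, so the firm operates.
With MC = 115 - 56q + 6q^2, P = MC on the upward-sloping part at q* = 10.
TR = 155·10 = 1550. TC = 1217 + 350 = 1567. Profit = 1550 − 1567 = -£17.
Shutting down would mean losing the fixed cost of £1217, so operating at a loss of £17 is better by £1200.

Profit = -£17 at q = 10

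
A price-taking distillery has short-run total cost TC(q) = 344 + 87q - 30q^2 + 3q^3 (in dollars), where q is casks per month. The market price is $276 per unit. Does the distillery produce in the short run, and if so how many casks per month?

Strip out fixed cost: VC = 87q - 30q^2 + 3q^3. Then AVC = 87 - 30q + 3q^2 and MC = 87 - 60q + 9q^2.
AVC hits its minimum where MC = AVC, at q = 5, giving min AVC = 87 - 30·5 + 3·5^2 = $12.
P = $276 exceeds min AVC = $12, so the firm stays open.
Set P = MC: 276 = 87 - 60q + 9q^2 → -189 - 60q + 9q^2 = 0. The roots are q = -7/3 and q = 9; the profit-maximizing output is on the rising part of MC, so q* = 9.
Check: AVC at q = 9 is $60 ≤ P, so revenue covers variable cost.
Profit = P·q − TC = 276·9 − 884 = $1600.

Produce at q = 9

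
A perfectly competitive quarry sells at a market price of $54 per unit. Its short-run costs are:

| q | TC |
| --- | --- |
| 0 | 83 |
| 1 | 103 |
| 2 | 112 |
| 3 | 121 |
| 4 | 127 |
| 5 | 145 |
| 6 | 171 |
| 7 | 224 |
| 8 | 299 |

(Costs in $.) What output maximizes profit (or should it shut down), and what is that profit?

q = 7; profit = $154

Compute π = P·q − TC at each output: q=0: -83; q=1: -49; q=2: -4; q=3: 41; q=4: 89; q=5: 125; q=6: 153; q=7: 154; q=8: 133.
Profit is maximized at q = 7. AVC there is 141/7 = $20.14 ≤ P, so producing beats shutting down (which would give -$83).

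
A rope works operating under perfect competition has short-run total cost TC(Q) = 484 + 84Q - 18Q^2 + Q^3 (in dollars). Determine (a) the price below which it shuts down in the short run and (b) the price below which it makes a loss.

Shutdown price = $3; break-even price = $51

AVC = 84 - 18Q + Q^2; minimized at Q = 9, giving min AVC = $3. That is the shutdown price.
ATC = 484/Q + 84 - 18Q + Q^2. Setting dATC/dQ = −484/Q^2 − 18 + 2Q = 0 gives Q = 11 (since 2·11^3 − 18·11^2 = 484).
min ATC = 484/11 + 84 − 18·11 + 11^2 = $51. That is the break-even price.
For $3 ≤ P < $51 the firm produces at a loss; below $3 it shuts down.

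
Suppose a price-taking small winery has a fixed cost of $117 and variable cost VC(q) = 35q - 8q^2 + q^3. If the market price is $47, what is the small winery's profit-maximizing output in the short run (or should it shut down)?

Produce at q = 6

Strip out fixed cost: VC = 35q - 8q^2 + q^3. Then AVC = 35 - 8q + q^2 and MC = 35 - 16q + 3q^2.
AVC hits its minimum where MC = AVC, at q = 4, giving min AVC = 35 - 8·4 + 4^2 = $19.
Because $47 ≥ $19, revenue can cover variable cost; the firm operates.
Set P = MC: 47 = 35 - 16q + 3q^2 → -12 - 16q + 3q^2 = 0. The roots are q = -2/3 and q = 6; the profit-maximizing output is on the rising part of MC, so q* = 6.
Check: AVC at q = 6 is $23 ≤ P, so revenue covers variable cost.
Profit = P·q − TC = 47·6 − 255 = $27.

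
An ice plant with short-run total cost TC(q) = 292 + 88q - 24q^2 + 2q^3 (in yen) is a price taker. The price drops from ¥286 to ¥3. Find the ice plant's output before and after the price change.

AVC = 88 - 24q + 2q^2, minimized at q = 6 where min AVC = ¥16. MC = 88 - 48q + 6q^2.
With P = ¥286 above the shutdown price, P = MC gives q = 11.
At P = ¥3 < min AVC = ¥16, price no longer covers variable cost at any output, so the firm shuts down: q = 0.

Output falls from 11 to 0 (the firm shuts down)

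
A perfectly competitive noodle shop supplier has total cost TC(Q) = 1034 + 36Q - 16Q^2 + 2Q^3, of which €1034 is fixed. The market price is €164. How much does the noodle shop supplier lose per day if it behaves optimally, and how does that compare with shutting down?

AVC = 36 - 16Q + 2Q^2; min AVC = €4 at Q = 4. Since P = €164 ≥ min AVC, the firm produces.
With MC = 36 - 32Q + 6Q^2, P = MC on the upward-sloping part at Q* = 8.
TR = 164·8 = 1312. TC = 1034 + 288 = 1322. Profit = 1312 − 1322 = -€10.
That loss of €10 beats the €1034 the firm would lose by shutting down; producing recovers €1024 of fixed cost.

Profit = -€10 at Q = 8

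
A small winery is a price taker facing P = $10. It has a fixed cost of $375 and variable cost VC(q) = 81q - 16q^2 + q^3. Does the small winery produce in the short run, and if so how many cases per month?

Shut down

Variable cost is VC = 81q - 16q^2 + q^3, so AVC = VC/q = 81 - 16q + q^2 and MC = dTC/dq = 81 - 32q + 3q^2.
AVC is minimized where dAVC/dq = -16 + 2q = 0, at q = 8; min AVC = 81 - 16·8 + 8^2 = $17.
Since P = $10 < min AVC = $17, price fails to cover variable cost at any output.
Best response: produce nothing and absorb the $375 fixed cost.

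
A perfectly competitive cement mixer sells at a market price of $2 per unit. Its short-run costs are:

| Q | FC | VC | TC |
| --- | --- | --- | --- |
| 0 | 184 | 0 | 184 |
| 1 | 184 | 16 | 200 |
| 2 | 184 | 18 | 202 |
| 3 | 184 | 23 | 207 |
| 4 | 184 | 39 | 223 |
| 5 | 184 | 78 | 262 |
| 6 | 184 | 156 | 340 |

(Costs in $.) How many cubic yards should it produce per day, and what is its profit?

Q = 0 (shut down); profit = -$184

Tabulate TR − TC: Q=0: -184; Q=1: -198; Q=2: -198; Q=3: -201; Q=4: -215; Q=5: -252; Q=6: -328.
Profit is highest at Q = 0. Equivalently, the lowest AVC in the table is 23/3 ≈ $7.67 at Q = 3, and P = $2 falls below it — price never covers variable cost, so the firm shuts down and loses only its fixed cost.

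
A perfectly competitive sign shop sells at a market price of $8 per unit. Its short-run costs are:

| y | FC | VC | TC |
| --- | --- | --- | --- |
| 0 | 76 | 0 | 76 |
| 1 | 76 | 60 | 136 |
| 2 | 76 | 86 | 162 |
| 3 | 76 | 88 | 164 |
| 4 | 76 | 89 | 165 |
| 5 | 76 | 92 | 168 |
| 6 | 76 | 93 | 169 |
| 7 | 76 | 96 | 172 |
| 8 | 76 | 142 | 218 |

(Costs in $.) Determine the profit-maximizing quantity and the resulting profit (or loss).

y = 0 (shut down); profit = -$76

Tabulate TR − TC: y=0: -76; y=1: -128; y=2: -146; y=3: -140; y=4: -133; y=5: -128; y=6: -121; y=7: -116; y=8: -154.
Profit is highest at y = 0. Equivalently, the lowest AVC in the table is 96/7 ≈ $13.71 at y = 7, and P = $8 falls below it — price never covers variable cost, so the firm shuts down and loses only its fixed cost.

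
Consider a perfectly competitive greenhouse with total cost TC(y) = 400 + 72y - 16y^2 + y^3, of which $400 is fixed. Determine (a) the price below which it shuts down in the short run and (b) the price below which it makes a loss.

Shutdown price = $8; break-even price = $52

Shutdown price = min AVC. AVC = 72 - 16y + y^2, with vertex at y = 8 and minimum $8.
ATC = 400/y + 72 - 16y + y^2. Setting dATC/dy = −400/y^2 − 16 + 2y = 0 gives y = 10 (since 2·10^3 − 16·10^2 = 400).
min ATC = 400/10 + 72 − 16·10 + 10^2 = $52. That is the break-even price.
For $8 ≤ P < $52 the firm produces at a loss; below $8 it shuts down.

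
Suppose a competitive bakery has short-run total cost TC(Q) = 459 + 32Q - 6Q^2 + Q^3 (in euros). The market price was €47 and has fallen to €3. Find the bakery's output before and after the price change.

Output falls from 5 to 0 (the firm shuts down)

AVC = 32 - 6Q + Q^2, minimized at Q = 3 where min AVC = €23. MC = 32 - 12Q + 3Q^2.
At P = €47 ≥ min AVC, set P = MC on the rising branch: Q = 5.
At P = €3 < min AVC = €23, price no longer covers variable cost at any output, so the firm shuts down: Q = 0.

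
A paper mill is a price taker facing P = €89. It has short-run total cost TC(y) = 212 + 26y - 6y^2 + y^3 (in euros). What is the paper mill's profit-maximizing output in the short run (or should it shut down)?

Variable cost is VC = 26y - 6y^2 + y^3, so AVC = VC/y = 26 - 6y + y^2 and MC = dTC/dy = 26 - 12y + 3y^2.
AVC is minimized where dAVC/dy = -6 + 2y = 0, at y = 3; min AVC = 26 - 6·3 + 3^2 = €17.
Since P = €89 ≥ min AVC = €17, price covers variable cost and the firm should produce.
Set P = MC: 89 = 26 - 12y + 3y^2 → -63 - 12y + 3y^2 = 0. The roots are y = -3 and y = 7; the profit-maximizing output is on the rising part of MC, so y* = 7.
Check: AVC at y = 7 is €33 ≤ P, so revenue covers variable cost.
Profit = P·y − TC = 89·7 − 443 = €180.

Produce at y = 7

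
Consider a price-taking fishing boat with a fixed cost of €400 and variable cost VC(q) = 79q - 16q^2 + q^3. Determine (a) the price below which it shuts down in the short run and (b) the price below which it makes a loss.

Shutdown price = min AVC. AVC = 79 - 16q + q^2, with vertex at q = 8 and minimum €15.
ATC = 400/q + 79 - 16q + q^2. Setting dATC/dq = −400/q^2 − 16 + 2q = 0 gives q = 10 (since 2·10^3 − 16·10^2 = 400).
min ATC = 400/10 + 79 − 16·10 + 10^2 = €59. That is the break-even price.
For €15 ≤ P < €59 the firm produces at a loss; below €15 it shuts down.

Shutdown price = €15; break-even price = €59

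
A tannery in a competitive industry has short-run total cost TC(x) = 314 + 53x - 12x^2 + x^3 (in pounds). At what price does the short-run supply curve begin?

The shutdown price is the minimum of AVC. VC = 53x - 12x^2 + x^3, so AVC = 53 - 12x + x^2.
At the minimum of AVC, MC = AVC. MC = 53 - 24x + 3x^2; setting MC = AVC gives 2x^2 - 12x = 0, so x = 6. min AVC = 17.
The firm shuts down for any P below £17.

£17 per unit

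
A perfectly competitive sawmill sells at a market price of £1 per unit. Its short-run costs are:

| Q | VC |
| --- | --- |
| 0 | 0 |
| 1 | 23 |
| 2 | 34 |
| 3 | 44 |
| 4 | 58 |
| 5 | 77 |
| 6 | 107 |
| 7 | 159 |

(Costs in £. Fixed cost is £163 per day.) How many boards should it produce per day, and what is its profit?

Compute π = P·Q − TC at each output: Q=0: -163; Q=1: -185; Q=2: -195; Q=3: -204; Q=4: -217; Q=5: -235; Q=6: -264; Q=7: -315.
Profit is highest at Q = 0. Equivalently, the lowest AVC in the table is 58/4 ≈ £14.50 at Q = 4, and P = £1 falls below it — price never covers variable cost, so the firm shuts down and loses only its fixed cost.

Q = 0 (shut down); profit = -£163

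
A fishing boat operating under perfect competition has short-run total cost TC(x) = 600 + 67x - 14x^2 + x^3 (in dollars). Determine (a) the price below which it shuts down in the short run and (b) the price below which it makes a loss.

Shutdown price = min AVC. AVC = 67 - 14x + x^2, with vertex at x = 7 and minimum $18.
ATC = 600/x + 67 - 14x + x^2. Setting dATC/dx = −600/x^2 − 14 + 2x = 0 gives x = 10 (since 2·10^3 − 14·10^2 = 600).
min ATC = 600/10 + 67 − 14·10 + 10^2 = $87. That is the break-even price.
Between these two prices the firm operates at a loss; above $87 it earns a profit.

Shutdown price = $18; break-even price = $87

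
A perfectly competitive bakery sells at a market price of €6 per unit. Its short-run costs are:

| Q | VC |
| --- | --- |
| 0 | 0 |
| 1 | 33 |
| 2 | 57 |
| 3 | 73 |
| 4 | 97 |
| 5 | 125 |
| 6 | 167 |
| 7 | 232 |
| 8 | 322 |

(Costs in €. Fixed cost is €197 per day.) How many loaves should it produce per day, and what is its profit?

Tabulate TR − TC: Q=0: -197; Q=1: -224; Q=2: -242; Q=3: -252; Q=4: -270; Q=5: -292; Q=6: -328; Q=7: -387; Q=8: -471.
Profit is highest at Q = 0. Equivalently, the lowest AVC in the table is 97/4 ≈ €24.25 at Q = 4, and P = €6 falls below it — price never covers variable cost, so the firm shuts down and loses only its fixed cost.

Q = 0 (shut down); profit = -€197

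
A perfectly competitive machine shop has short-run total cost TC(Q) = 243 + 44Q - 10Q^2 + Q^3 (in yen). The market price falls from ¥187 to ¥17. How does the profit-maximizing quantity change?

AVC = 44 - 10Q + Q^2, minimized at Q = 5 where min AVC = ¥19. MC = 44 - 20Q + 3Q^2.
At P = ¥187 ≥ min AVC, set P = MC on the rising branch: Q = 11.
At P = ¥17 < min AVC = ¥19, price no longer covers variable cost at any output, so the firm shuts down: Q = 0.

Output falls from 11 to 0 (the firm shuts down)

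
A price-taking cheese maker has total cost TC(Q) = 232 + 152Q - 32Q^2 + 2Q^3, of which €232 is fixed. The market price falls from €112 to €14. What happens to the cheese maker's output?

Output falls from 10 to 0 (the firm shuts down)

AVC = 152 - 32Q + 2Q^2, minimized at Q = 8 where min AVC = €24. MC = 152 - 64Q + 6Q^2.
At P = €112 ≥ min AVC, set P = MC on the rising branch: Q = 10.
At P = €14 < min AVC = €24, price no longer covers variable cost at any output, so the firm shuts down: Q = 0.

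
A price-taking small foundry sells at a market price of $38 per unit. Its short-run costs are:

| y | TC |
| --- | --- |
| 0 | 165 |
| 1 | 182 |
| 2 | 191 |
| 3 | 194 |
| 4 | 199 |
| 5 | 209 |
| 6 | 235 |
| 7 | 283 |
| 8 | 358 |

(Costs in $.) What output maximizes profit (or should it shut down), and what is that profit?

Tabulate TR − TC: y=0: -165; y=1: -144; y=2: -115; y=3: -80; y=4: -47; y=5: -19; y=6: -7; y=7: -17; y=8: -54.
Profit is maximized at y = 6. AVC there is 70/6 = $11.67 ≤ P, so producing beats shutting down (which would give -$165).

y = 6; profit = -$7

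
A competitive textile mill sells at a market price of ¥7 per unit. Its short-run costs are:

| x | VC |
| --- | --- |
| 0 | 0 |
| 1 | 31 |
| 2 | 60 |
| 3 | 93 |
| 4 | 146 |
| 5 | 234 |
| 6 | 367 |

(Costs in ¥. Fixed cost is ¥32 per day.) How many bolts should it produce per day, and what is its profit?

x = 0 (shut down); profit = -¥32

Compute π = P·x − TC at each output: x=0: -32; x=1: -56; x=2: -78; x=3: -104; x=4: -150; x=5: -231; x=6: -357.
Profit is highest at x = 0. Equivalently, the lowest AVC in the table is 60/2 ≈ ¥30 at x = 2, and P = ¥7 falls below it — price never covers variable cost, so the firm shuts down and loses only its fixed cost.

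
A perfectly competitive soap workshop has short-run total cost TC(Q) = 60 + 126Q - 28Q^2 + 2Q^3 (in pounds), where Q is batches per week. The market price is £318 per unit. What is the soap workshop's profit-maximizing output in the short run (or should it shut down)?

Produce at Q = 12

Strip out fixed cost: VC = 126Q - 28Q^2 + 2Q^3. Then AVC = 126 - 28Q + 2Q^2 and MC = 126 - 56Q + 6Q^2.
AVC is minimized where dAVC/dQ = -28 + 4Q = 0, at Q = 7; min AVC = 126 - 28·7 + 2·7^2 = £28.
P = £318 exceeds min AVC = £28, so the firm stays open.
P = MC gives -192 - 56Q + 6Q^2 = 0, with roots -8/3 and 12. Take the larger (rising MC): Q* = 12.
Check: AVC at Q = 12 is £78 ≤ P, so revenue covers variable cost.
Profit = P·Q − TC = 318·12 − 996 = £2820.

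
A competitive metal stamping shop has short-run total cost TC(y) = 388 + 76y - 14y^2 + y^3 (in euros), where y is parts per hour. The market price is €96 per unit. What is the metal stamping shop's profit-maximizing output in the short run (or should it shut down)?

Strip out fixed cost: VC = 76y - 14y^2 + y^3. Then AVC = 76 - 14y + y^2 and MC = 76 - 28y + 3y^2.
AVC hits its minimum where MC = AVC, at y = 7, giving min AVC = 76 - 14·7 + 7^2 = €27.
P = €96 exceeds min AVC = €27, so the firm stays open.
P = MC gives -20 - 28y + 3y^2 = 0, with roots -2/3 and 10. Take the larger (rising MC): y* = 10.
Check: AVC at y = 10 is €36 ≤ P, so revenue covers variable cost.
Profit = P·y − TC = 96·10 − 748 = €212.

Produce at y = 10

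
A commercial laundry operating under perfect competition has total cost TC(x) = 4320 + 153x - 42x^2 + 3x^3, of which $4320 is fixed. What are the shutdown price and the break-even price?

AVC = 153 - 42x + 3x^2; minimized at x = 7, giving min AVC = $6. That is the shutdown price.
ATC = 4320/x + 153 - 42x + 3x^2. Setting dATC/dx = −4320/x^2 − 42 + 6x = 0 gives x = 12 (since 6·12^3 − 42·12^2 = 4320).
min ATC = 4320/12 + 153 − 42·12 + 3·12^2 = $441. That is the break-even price.
Between these two prices the firm operates at a loss; above $441 it earns a profit.

Shutdown price = $6; break-even price = $441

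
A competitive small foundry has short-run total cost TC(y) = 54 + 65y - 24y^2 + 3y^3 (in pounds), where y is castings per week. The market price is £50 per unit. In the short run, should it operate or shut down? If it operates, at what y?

Produce at y = 5

Variable cost is VC = 65y - 24y^2 + 3y^3, so AVC = VC/y = 65 - 24y + 3y^2 and MC = dTC/dy = 65 - 48y + 9y^2.
The AVC parabola has its vertex at y = 24/6 = 4, where AVC = 65 - 24·4 + 3·4^2 = £17.
P = £50 exceeds min AVC = £17, so the firm stays open.
Set P = MC: 50 = 65 - 48y + 9y^2 → 15 - 48y + 9y^2 = 0. The roots are y = 1/3 and y = 5; the profit-maximizing output is on the rising part of MC, so y* = 5.
Check: AVC at y = 5 is £20 ≤ P, so revenue covers variable cost.
Profit = P·y − TC = 50·5 − 154 = £96.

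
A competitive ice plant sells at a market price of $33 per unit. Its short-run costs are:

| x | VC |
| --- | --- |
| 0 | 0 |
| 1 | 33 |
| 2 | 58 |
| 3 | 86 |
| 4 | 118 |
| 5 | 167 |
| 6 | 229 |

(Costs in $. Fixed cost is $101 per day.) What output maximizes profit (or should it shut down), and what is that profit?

Tabulate TR − TC: x=0: -101; x=1: -101; x=2: -93; x=3: -88; x=4: -87; x=5: -103; x=6: -132.
Profit is maximized at x = 4. AVC there is 118/4 = $29.50 ≤ P, so producing beats shutting down (which would give -$101).

x = 4; profit = -$87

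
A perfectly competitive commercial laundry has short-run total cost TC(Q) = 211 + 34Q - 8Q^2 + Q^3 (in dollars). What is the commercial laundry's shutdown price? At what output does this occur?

The shutdown price is the minimum of AVC. VC = 34Q - 8Q^2 + Q^3, so AVC = 34 - 8Q + Q^2.
dAVC/dQ = -8 + 2Q = 0 gives Q = 4. min AVC = 34 - 8·4 + 4^2 = 18.
So the shutdown price is $18.

$18 per unit, at Q = 4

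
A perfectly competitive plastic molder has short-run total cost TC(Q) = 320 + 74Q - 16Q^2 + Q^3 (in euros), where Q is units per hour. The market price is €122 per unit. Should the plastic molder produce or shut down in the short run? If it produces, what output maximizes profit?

Produce at Q = 12

From TC, MC = TC'(Q) = 74 - 32Q + 3Q^2 and AVC = VC/Q = 74 - 16Q + Q^2.
AVC is minimized where dAVC/dQ = -16 + 2Q = 0, at Q = 8; min AVC = 74 - 16·8 + 8^2 = €10.
P = €122 exceeds min AVC = €10, so the firm stays open.
P = MC gives -48 - 32Q + 3Q^2 = 0, with roots -4/3 and 12. Take the larger (rising MC): Q* = 12.
Check: AVC at Q = 12 is €26 ≤ P, so revenue covers variable cost.
Profit = P·Q − TC = 122·12 − 632 = €832.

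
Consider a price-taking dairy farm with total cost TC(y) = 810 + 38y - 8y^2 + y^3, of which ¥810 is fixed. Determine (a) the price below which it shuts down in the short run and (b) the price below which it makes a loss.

Shutdown price = ¥22; break-even price = ¥137

Shutdown price = min AVC. AVC = 38 - 8y + y^2, with vertex at y = 4 and minimum ¥22.
ATC = 810/y + 38 - 8y + y^2. Setting dATC/dy = −810/y^2 − 8 + 2y = 0 gives y = 9 (since 2·9^3 − 8·9^2 = 810).
min ATC = 810/9 + 38 − 8·9 + 9^2 = ¥137. That is the break-even price.
Between these two prices the firm operates at a loss; above ¥137 it earns a profit.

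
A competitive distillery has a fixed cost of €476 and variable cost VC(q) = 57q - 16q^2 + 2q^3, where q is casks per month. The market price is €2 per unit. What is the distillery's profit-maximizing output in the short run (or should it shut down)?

From TC, MC = TC'(q) = 57 - 32q + 6q^2 and AVC = VC/q = 57 - 16q + 2q^2.
AVC hits its minimum where MC = AVC, at q = 4, giving min AVC = 57 - 16·4 + 2·4^2 = €25.
P = €2 lies below min AVC = €25; no output level covers variable cost.
Shutting down limits the loss to fixed cost, €476.

Shut down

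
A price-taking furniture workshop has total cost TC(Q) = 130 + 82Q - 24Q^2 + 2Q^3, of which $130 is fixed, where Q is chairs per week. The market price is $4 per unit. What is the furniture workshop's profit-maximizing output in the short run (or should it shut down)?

Shut down

Strip out fixed cost: VC = 82Q - 24Q^2 + 2Q^3. Then AVC = 82 - 24Q + 2Q^2 and MC = 82 - 48Q + 6Q^2.
AVC hits its minimum where MC = AVC, at Q = 6, giving min AVC = 82 - 24·6 + 2·6^2 = $10.
P = $4 lies below min AVC = $10; no output level covers variable cost.
Best response: produce nothing and absorb the $130 fixed cost.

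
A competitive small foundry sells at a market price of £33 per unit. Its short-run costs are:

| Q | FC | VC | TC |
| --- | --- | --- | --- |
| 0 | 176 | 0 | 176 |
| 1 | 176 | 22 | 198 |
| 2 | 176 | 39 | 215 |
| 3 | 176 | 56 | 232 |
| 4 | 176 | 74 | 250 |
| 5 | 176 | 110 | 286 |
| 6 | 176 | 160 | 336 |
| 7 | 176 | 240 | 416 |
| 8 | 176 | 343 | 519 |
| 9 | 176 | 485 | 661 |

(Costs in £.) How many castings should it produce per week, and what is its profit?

Profit at each row (π = 33Q − TC): Q=0: -176; Q=1: -165; Q=2: -149; Q=3: -133; Q=4: -118; Q=5: -121; Q=6: -138; Q=7: -185; Q=8: -255; Q=9: -364.
Profit is maximized at Q = 4. AVC there is 74/4 = £18.50 ≤ P, so producing beats shutting down (which would give -£176).

Q = 4; profit = -£118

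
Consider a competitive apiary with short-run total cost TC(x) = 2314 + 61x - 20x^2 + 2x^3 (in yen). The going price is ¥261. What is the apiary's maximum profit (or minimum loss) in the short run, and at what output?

Profit = -¥314 at x = 10

AVC = 61 - 20x + 2x^2 has its minimum ¥11 at x = 5; price ¥261 clears that bar, so the firm operates.
With MC = 61 - 40x + 6x^2, P = MC on the upward-sloping part at x* = 10.
TR = 261·10 = 2610. TC = 2314 + 610 = 2924. Profit = 2610 − 2924 = -¥314.
Shutting down would mean losing the fixed cost of ¥2314, so operating at a loss of ¥314 is better by ¥2000.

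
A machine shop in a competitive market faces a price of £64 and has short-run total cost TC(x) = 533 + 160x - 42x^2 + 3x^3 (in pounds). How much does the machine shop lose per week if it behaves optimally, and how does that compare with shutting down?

AVC = 160 - 42x + 3x^2 has its minimum £13 at x = 7; price £64 clears that bar, so the firm operates.
With MC = 160 - 84x + 9x^2, P = MC on the upward-sloping part at x* = 8.
TR = 64·8 = 512. TC = 533 + 128 = 661. Profit = 512 − 661 = -£149.
Shutting down would mean losing the fixed cost of £533, so operating at a loss of £149 is better by £384.

Profit = -£149 at x = 8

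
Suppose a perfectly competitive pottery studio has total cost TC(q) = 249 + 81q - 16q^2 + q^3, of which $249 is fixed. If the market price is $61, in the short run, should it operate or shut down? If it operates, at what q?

From TC, MC = TC'(q) = 81 - 32q + 3q^2 and AVC = VC/q = 81 - 16q + q^2.
AVC hits its minimum where MC = AVC, at q = 8, giving min AVC = 81 - 16·8 + 8^2 = $17.
Because $61 ≥ $17, revenue can cover variable cost; the firm operates.
Solving P = MC: 20 - 32q + 3q^2 = 0 ⇒ q = 2/3 or 10. On the upward-sloping branch, q* = 10.
Check: AVC at q = 10 is $21 ≤ P, so revenue covers variable cost.
Profit = P·q − TC = 61·10 − 459 = $151.

Produce at q = 10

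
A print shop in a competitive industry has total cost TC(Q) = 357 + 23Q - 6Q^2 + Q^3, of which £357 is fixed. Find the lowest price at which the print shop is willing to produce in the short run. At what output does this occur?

The shutdown price is the minimum of AVC. VC = 23Q - 6Q^2 + Q^3, so AVC = 23 - 6Q + Q^2.
dAVC/dQ = -6 + 2Q = 0 gives Q = 3. min AVC = 23 - 6·3 + 3^2 = 14.
The firm shuts down for any P below £14.

£14 per unit, at Q = 3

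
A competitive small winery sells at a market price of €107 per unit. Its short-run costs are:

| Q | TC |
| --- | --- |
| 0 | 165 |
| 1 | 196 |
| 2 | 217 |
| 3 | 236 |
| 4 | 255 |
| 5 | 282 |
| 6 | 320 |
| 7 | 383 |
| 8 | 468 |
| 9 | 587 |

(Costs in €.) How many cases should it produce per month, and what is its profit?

Tabulate TR − TC: Q=0: -165; Q=1: -89; Q=2: -3; Q=3: 85; Q=4: 173; Q=5: 253; Q=6: 322; Q=7: 366; Q=8: 388; Q=9: 376.
Profit is maximized at Q = 8. AVC there is 303/8 = €37.88 ≤ P, so producing beats shutting down (which would give -€165).

Q = 8; profit = €388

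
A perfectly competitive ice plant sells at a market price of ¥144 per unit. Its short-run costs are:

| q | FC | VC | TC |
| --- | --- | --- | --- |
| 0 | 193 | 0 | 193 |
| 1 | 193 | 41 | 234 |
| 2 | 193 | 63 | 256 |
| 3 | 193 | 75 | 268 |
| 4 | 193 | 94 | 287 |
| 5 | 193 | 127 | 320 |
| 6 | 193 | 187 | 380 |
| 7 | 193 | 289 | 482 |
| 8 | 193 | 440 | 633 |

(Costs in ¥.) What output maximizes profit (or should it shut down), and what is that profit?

Tabulate TR − TC: q=0: -193; q=1: -90; q=2: 32; q=3: 164; q=4: 289; q=5: 400; q=6: 484; q=7: 526; q=8: 519.
Profit is maximized at q = 7. AVC there is 289/7 = ¥41.29 ≤ P, so producing beats shutting down (which would give -¥193).

q = 7; profit = ¥526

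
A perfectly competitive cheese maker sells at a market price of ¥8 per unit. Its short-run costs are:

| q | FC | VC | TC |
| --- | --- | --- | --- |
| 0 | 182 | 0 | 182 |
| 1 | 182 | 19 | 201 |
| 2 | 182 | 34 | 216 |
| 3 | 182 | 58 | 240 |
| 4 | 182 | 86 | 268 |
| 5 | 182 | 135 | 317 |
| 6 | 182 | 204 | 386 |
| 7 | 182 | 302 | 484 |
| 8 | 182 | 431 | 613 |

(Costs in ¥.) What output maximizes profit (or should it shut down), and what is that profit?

Profit at each row (π = 8q − TC): q=0: -182; q=1: -193; q=2: -200; q=3: -216; q=4: -236; q=5: -277; q=6: -338; q=7: -428; q=8: -549.
Profit is highest at q = 0. Equivalently, the lowest AVC in the table is 34/2 ≈ ¥17 at q = 2, and P = ¥8 falls below it — price never covers variable cost, so the firm shuts down and loses only its fixed cost.

q = 0 (shut down); profit = -¥182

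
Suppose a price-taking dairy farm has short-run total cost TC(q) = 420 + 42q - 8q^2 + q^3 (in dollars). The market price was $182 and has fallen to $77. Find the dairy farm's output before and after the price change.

Output falls from 10 to 7

AVC = 42 - 8q + q^2, minimized at q = 4 where min AVC = $26. MC = 42 - 16q + 3q^2.
At P = $182 ≥ min AVC, set P = MC on the rising branch: q = 10.
At P = $77 ≥ min AVC, set P = MC: q = 7. The firm stays open but cuts output.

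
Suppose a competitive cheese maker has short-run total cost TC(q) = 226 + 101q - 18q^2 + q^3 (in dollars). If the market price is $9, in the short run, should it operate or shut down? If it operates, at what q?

Shut down

Strip out fixed cost: VC = 101q - 18q^2 + q^3. Then AVC = 101 - 18q + q^2 and MC = 101 - 36q + 3q^2.
The AVC parabola has its vertex at q = 18/2 = 9, where AVC = 101 - 18·9 + 9^2 = $20.
With P < min AVC ($9 < $20), every unit sold adds to the loss.
Best response: produce nothing and absorb the $226 fixed cost.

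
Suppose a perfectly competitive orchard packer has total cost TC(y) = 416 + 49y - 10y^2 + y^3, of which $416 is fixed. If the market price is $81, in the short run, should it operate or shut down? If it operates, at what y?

Produce at y = 8

Strip out fixed cost: VC = 49y - 10y^2 + y^3. Then AVC = 49 - 10y + y^2 and MC = 49 - 20y + 3y^2.
The AVC parabola has its vertex at y = 10/2 = 5, where AVC = 49 - 10·5 + 5^2 = $24.
Since P = $81 ≥ min AVC = $24, price covers variable cost and the firm should produce.
Solving P = MC: -32 - 20y + 3y^2 = 0 ⇒ y = -4/3 or 8. On the upward-sloping branch, y* = 8.
Check: AVC at y = 8 is $33 ≤ P, so revenue covers variable cost.
Profit = P·y − TC = 81·8 − 680 = -$32, a loss, but smaller than the $416 fixed cost the firm would lose by shutting down.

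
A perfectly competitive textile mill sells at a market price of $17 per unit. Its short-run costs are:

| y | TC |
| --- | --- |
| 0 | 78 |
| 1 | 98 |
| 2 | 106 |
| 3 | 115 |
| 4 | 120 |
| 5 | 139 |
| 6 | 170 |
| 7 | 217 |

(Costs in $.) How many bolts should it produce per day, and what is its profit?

Compute π = P·y − TC at each output: y=0: -78; y=1: -81; y=2: -72; y=3: -64; y=4: -52; y=5: -54; y=6: -68; y=7: -98.
Profit is maximized at y = 4. AVC there is 42/4 = $10.50 ≤ P, so producing beats shutting down (which would give -$78).

y = 4; profit = -$52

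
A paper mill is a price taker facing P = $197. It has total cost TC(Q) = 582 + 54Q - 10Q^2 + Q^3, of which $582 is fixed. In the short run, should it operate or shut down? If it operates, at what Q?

Variable cost is VC = 54Q - 10Q^2 + Q^3, so AVC = VC/Q = 54 - 10Q + Q^2 and MC = dTC/dQ = 54 - 20Q + 3Q^2.
AVC hits its minimum where MC = AVC, at Q = 5, giving min AVC = 54 - 10·5 + 5^2 = $29.
P = $197 exceeds min AVC = $29, so the firm stays open.
Set P = MC: 197 = 54 - 20Q + 3Q^2 → -143 - 20Q + 3Q^2 = 0. The roots are Q = -13/3 and Q = 11; the profit-maximizing output is on the rising part of MC, so Q* = 11.
Check: AVC at Q = 11 is $65 ≤ P, so revenue covers variable cost.
Profit = P·Q − TC = 197·11 − 1297 = $870.

Produce at Q = 11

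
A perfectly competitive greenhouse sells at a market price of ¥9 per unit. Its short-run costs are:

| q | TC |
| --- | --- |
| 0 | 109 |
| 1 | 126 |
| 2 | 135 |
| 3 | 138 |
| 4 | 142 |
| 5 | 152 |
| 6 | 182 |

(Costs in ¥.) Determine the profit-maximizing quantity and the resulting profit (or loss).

Tabulate TR − TC: q=0: -109; q=1: -117; q=2: -117; q=3: -111; q=4: -106; q=5: -107; q=6: -128.
Profit is maximized at q = 4. AVC there is 33/4 = ¥8.25 ≤ P, so producing beats shutting down (which would give -¥109).

q = 4; profit = -¥106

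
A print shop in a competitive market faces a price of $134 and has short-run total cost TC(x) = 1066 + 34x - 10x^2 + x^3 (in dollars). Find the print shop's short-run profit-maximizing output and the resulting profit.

AVC = 34 - 10x + x^2 has its minimum $9 at x = 5; price $134 clears that bar, so the firm operates.
With MC = 34 - 20x + 3x^2, P = MC on the upward-sloping part at x* = 10.
TR = 134·10 = 1340. TC = 1066 + 340 = 1406. Profit = 1340 − 1406 = -$66.
By producing, the firm covers all variable cost plus $1000 of fixed cost; shutting down would lose the full $1066.

Profit = -$66 at x = 10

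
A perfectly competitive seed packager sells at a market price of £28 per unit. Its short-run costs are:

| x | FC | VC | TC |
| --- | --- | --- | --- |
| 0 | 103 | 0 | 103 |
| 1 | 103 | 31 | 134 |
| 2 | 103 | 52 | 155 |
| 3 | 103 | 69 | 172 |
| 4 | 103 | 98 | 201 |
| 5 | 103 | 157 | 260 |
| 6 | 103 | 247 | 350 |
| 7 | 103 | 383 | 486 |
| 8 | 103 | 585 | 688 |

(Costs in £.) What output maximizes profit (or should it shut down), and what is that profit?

Tabulate TR − TC: x=0: -103; x=1: -106; x=2: -99; x=3: -88; x=4: -89; x=5: -120; x=6: -182; x=7: -290; x=8: -464.
Profit is maximized at x = 3. AVC there is 69/3 = £23 ≤ P, so producing beats shutting down (which would give -£103).

x = 3; profit = -£88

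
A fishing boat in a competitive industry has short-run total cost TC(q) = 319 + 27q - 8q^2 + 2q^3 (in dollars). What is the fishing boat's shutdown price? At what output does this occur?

The shutdown price is the minimum of AVC. VC = 27q - 8q^2 + 2q^3, so AVC = 27 - 8q + 2q^2.
dAVC/dq = -8 + 4q = 0 gives q = 2. min AVC = 27 - 8·2 + 2·2^2 = 19.
The firm shuts down for any P below $19.

$19 per unit, at q = 2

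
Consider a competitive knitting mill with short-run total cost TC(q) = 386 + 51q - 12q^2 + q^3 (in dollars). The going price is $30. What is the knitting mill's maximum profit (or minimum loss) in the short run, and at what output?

Profit = -$288 at q = 7

AVC = 51 - 12q + q^2 has its minimum $15 at q = 6; price $30 clears that bar, so the firm operates.
With MC = 51 - 24q + 3q^2, P = MC on the upward-sloping part at q* = 7.
TR = 30·7 = 210. TC = 386 + 112 = 498. Profit = 210 − 498 = -$288.
Shutting down would mean losing the fixed cost of $386, so operating at a loss of $288 is better by $98.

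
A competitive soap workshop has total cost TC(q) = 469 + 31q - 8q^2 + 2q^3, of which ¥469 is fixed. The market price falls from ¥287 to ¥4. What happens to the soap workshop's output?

Output falls from 8 to 0 (the firm shuts down)

MC = 31 - 16q + 6q^2; the shutdown threshold is min AVC = ¥23 (at q = 2).
At P = ¥287 ≥ min AVC, set P = MC on the rising branch: q = 8.
At P = ¥4 < min AVC = ¥23, price no longer covers variable cost at any output, so the firm shuts down: q = 0.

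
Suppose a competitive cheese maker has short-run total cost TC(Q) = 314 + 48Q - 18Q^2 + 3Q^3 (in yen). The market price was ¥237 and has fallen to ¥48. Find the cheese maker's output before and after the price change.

Output falls from 7 to 4

AVC = 48 - 18Q + 3Q^2, minimized at Q = 3 where min AVC = ¥21. MC = 48 - 36Q + 9Q^2.
At P = ¥237 ≥ min AVC, set P = MC on the rising branch: Q = 7.
At P = ¥48 ≥ min AVC, set P = MC: Q = 4. The firm stays open but cuts output.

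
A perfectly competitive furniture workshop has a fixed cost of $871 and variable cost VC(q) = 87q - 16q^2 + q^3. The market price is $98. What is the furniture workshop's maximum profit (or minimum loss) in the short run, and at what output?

Profit = -$145 at q = 11

AVC = 87 - 16q + q^2; min AVC = $23 at q = 8. Since P = $98 ≥ min AVC, the firm produces.
With MC = 87 - 32q + 3q^2, P = MC on the upward-sloping part at q* = 11.
TR = 98·11 = 1078. TC = 871 + 352 = 1223. Profit = 1078 − 1223 = -$145.
Shutting down would mean losing the fixed cost of $871, so operating at a loss of $145 is better by $726.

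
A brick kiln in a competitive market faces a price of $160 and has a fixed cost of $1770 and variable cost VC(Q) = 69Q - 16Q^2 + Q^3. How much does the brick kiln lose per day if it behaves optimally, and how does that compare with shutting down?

AVC = 69 - 16Q + Q^2 has its minimum $5 at Q = 8; price $160 clears that bar, so the firm operates.
With MC = 69 - 32Q + 3Q^2, P = MC on the upward-sloping part at Q* = 13.
TR = 160·13 = 2080. TC = 1770 + 390 = 2160. Profit = 2080 − 2160 = -$80.
By producing, the firm covers all variable cost plus $1690 of fixed cost; shutting down would lose the full $1770.

Profit = -$80 at Q = 13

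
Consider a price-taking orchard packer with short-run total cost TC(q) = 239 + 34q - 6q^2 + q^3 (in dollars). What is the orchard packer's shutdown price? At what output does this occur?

The shutdown price is the minimum of AVC. VC = 34q - 6q^2 + q^3, so AVC = 34 - 6q + q^2.
At the minimum of AVC, MC = AVC. MC = 34 - 12q + 3q^2; setting MC = AVC gives 2q^2 - 6q = 0, so q = 3. min AVC = 25.
So the shutdown price is $25.

$25 per unit, at q = 3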